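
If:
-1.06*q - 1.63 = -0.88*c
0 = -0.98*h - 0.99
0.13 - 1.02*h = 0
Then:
No Solution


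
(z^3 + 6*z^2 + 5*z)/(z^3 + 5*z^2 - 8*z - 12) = z*(z + 5)/(z^2 + 4*z - 12)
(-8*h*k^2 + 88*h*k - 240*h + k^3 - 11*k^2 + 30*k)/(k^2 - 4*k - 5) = (-8*h*k + 48*h + k^2 - 6*k)/(k + 1)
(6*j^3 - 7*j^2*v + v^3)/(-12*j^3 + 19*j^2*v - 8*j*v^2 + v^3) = (-6*j^2 + j*v + v^2)/(12*j^2 - 7*j*v + v^2)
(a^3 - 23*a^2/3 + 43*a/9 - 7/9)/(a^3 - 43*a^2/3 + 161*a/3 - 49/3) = (a - 1/3)/(a - 7)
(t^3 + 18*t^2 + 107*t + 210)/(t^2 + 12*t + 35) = t + 6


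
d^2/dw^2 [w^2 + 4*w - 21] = 2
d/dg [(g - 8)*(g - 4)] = 2*g - 12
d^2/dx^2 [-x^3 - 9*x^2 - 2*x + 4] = -6*x - 18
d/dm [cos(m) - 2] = -sin(m)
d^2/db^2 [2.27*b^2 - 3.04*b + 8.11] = 4.54000000000000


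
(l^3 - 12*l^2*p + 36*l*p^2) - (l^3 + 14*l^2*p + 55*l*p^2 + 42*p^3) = -26*l^2*p - 19*l*p^2 - 42*p^3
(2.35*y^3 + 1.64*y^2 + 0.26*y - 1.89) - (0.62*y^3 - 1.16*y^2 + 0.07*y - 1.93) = 1.73*y^3 + 2.8*y^2 + 0.19*y + 0.04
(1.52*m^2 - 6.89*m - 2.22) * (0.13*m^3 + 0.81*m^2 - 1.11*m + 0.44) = 0.1976*m^5 + 0.3355*m^4 - 7.5567*m^3 + 6.5185*m^2 - 0.5674*m - 0.9768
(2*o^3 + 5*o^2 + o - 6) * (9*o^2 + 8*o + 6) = 18*o^5 + 61*o^4 + 61*o^3 - 16*o^2 - 42*o - 36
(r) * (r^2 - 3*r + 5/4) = r^3 - 3*r^2 + 5*r/4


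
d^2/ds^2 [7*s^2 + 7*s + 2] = 14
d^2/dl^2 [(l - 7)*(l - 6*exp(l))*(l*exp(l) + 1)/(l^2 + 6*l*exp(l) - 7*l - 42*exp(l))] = (l^4 - 30*l^3*exp(l) + 2*l^3 - 108*l^2*exp(2*l) + 36*l^2*exp(l) - 12*l^2 - 216*l*exp(3*l) - 216*l*exp(2*l) + 72*l*exp(l) + 24*l - 432*exp(3*l) + 144*exp(2*l) - 144*exp(l) - 24)*exp(l)/(l^3 + 18*l^2*exp(l) + 108*l*exp(2*l) + 216*exp(3*l))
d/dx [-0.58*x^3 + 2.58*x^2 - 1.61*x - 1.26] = -1.74*x^2 + 5.16*x - 1.61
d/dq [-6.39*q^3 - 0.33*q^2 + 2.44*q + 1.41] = -19.17*q^2 - 0.66*q + 2.44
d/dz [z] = 1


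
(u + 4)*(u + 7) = u^2 + 11*u + 28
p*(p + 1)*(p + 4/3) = p^3 + 7*p^2/3 + 4*p/3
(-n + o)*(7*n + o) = -7*n^2 + 6*n*o + o^2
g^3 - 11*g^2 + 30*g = g*(g - 6)*(g - 5)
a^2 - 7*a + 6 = (a - 6)*(a - 1)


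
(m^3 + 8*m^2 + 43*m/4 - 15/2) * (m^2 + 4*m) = m^5 + 12*m^4 + 171*m^3/4 + 71*m^2/2 - 30*m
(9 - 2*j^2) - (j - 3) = -2*j^2 - j + 12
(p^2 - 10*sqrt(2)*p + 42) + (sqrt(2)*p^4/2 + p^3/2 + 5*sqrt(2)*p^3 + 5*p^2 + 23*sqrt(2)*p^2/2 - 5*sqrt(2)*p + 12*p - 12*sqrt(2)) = sqrt(2)*p^4/2 + p^3/2 + 5*sqrt(2)*p^3 + 6*p^2 + 23*sqrt(2)*p^2/2 - 15*sqrt(2)*p + 12*p - 12*sqrt(2) + 42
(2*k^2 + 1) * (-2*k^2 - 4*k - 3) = -4*k^4 - 8*k^3 - 8*k^2 - 4*k - 3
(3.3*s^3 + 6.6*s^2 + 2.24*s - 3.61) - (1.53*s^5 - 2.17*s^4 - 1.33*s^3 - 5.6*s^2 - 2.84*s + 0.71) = -1.53*s^5 + 2.17*s^4 + 4.63*s^3 + 12.2*s^2 + 5.08*s - 4.32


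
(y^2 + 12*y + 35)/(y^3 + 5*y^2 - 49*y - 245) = 1/(y - 7)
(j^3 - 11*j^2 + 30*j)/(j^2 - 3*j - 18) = j*(j - 5)/(j + 3)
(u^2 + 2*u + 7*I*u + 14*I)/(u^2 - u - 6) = (u + 7*I)/(u - 3)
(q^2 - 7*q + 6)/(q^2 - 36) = (q - 1)/(q + 6)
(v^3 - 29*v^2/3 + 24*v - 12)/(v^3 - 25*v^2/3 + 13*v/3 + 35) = (3*v^2 - 20*v + 12)/(3*v^2 - 16*v - 35)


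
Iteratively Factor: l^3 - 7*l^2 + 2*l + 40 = (l - 5)*(l^2 - 2*l - 8) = (l - 5)*(l + 2)*(l - 4)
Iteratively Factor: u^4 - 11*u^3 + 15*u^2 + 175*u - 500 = (u - 5)*(u^3 - 6*u^2 - 15*u + 100) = (u - 5)^2*(u^2 - u - 20) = (u - 5)^3*(u + 4)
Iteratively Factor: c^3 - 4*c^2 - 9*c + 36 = (c - 3)*(c^2 - c - 12) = (c - 3)*(c + 3)*(c - 4)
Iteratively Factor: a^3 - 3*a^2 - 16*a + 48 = (a + 4)*(a^2 - 7*a + 12) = (a - 4)*(a + 4)*(a - 3)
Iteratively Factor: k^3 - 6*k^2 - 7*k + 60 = (k + 3)*(k^2 - 9*k + 20) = (k - 5)*(k + 3)*(k - 4)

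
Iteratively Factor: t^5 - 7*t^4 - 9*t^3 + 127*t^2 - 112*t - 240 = (t + 1)*(t^4 - 8*t^3 - t^2 + 128*t - 240) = (t - 5)*(t + 1)*(t^3 - 3*t^2 - 16*t + 48) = (t - 5)*(t - 3)*(t + 1)*(t^2 - 16) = (t - 5)*(t - 3)*(t + 1)*(t + 4)*(t - 4)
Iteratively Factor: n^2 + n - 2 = (n + 2)*(n - 1)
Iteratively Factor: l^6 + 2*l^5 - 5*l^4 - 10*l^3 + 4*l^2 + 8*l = (l - 2)*(l^5 + 4*l^4 + 3*l^3 - 4*l^2 - 4*l) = (l - 2)*(l + 2)*(l^4 + 2*l^3 - l^2 - 2*l) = l*(l - 2)*(l + 2)*(l^3 + 2*l^2 - l - 2) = l*(l - 2)*(l - 1)*(l + 2)*(l^2 + 3*l + 2) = l*(l - 2)*(l - 1)*(l + 2)^2*(l + 1)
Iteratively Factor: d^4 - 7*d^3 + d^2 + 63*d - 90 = (d - 5)*(d^3 - 2*d^2 - 9*d + 18) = (d - 5)*(d - 3)*(d^2 + d - 6) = (d - 5)*(d - 3)*(d - 2)*(d + 3)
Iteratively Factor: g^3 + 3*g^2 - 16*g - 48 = (g + 4)*(g^2 - g - 12) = (g - 4)*(g + 4)*(g + 3)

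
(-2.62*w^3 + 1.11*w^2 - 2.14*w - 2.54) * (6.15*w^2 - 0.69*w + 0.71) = -16.113*w^5 + 8.6343*w^4 - 15.7871*w^3 - 13.3563*w^2 + 0.2332*w - 1.8034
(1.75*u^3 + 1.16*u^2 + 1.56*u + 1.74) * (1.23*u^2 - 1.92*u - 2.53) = 2.1525*u^5 - 1.9332*u^4 - 4.7359*u^3 - 3.7898*u^2 - 7.2876*u - 4.4022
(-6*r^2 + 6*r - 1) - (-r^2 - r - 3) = -5*r^2 + 7*r + 2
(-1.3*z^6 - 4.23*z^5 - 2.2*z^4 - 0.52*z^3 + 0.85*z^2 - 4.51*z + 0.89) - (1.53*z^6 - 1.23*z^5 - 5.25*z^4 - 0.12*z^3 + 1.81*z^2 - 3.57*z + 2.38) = -2.83*z^6 - 3.0*z^5 + 3.05*z^4 - 0.4*z^3 - 0.96*z^2 - 0.94*z - 1.49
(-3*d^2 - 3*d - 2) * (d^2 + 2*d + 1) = -3*d^4 - 9*d^3 - 11*d^2 - 7*d - 2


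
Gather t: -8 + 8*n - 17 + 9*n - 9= 17*n - 34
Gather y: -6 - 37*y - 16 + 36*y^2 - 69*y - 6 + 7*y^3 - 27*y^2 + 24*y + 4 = 7*y^3 + 9*y^2 - 82*y - 24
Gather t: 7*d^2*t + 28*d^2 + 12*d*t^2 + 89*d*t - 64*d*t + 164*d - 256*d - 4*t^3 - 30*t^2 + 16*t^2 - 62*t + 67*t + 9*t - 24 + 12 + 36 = 28*d^2 - 92*d - 4*t^3 + t^2*(12*d - 14) + t*(7*d^2 + 25*d + 14) + 24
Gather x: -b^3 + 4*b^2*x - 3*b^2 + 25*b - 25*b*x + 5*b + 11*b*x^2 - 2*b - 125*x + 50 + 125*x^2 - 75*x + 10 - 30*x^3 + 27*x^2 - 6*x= -b^3 - 3*b^2 + 28*b - 30*x^3 + x^2*(11*b + 152) + x*(4*b^2 - 25*b - 206) + 60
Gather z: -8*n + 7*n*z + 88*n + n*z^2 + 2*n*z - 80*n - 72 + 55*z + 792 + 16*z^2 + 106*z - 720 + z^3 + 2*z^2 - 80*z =z^3 + z^2*(n + 18) + z*(9*n + 81)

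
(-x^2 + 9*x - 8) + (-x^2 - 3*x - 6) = -2*x^2 + 6*x - 14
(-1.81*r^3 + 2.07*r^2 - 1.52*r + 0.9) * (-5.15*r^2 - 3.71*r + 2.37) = 9.3215*r^5 - 3.9454*r^4 - 4.1414*r^3 + 5.9101*r^2 - 6.9414*r + 2.133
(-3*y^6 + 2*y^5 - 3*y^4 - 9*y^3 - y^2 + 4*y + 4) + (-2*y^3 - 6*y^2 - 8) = -3*y^6 + 2*y^5 - 3*y^4 - 11*y^3 - 7*y^2 + 4*y - 4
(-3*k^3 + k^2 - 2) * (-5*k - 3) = 15*k^4 + 4*k^3 - 3*k^2 + 10*k + 6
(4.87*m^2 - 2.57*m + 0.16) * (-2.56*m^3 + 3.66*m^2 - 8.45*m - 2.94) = -12.4672*m^5 + 24.4034*m^4 - 50.9673*m^3 + 7.9843*m^2 + 6.2038*m - 0.4704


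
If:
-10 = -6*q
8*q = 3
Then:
No Solution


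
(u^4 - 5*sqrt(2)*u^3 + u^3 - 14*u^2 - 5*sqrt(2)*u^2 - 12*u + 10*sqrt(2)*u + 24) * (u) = u^5 - 5*sqrt(2)*u^4 + u^4 - 14*u^3 - 5*sqrt(2)*u^3 - 12*u^2 + 10*sqrt(2)*u^2 + 24*u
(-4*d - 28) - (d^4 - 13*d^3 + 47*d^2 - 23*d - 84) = -d^4 + 13*d^3 - 47*d^2 + 19*d + 56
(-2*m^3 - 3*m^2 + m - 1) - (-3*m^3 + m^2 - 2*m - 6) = m^3 - 4*m^2 + 3*m + 5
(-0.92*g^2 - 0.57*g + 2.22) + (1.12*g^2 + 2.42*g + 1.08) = 0.2*g^2 + 1.85*g + 3.3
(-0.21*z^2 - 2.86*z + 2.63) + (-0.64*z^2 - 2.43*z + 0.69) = -0.85*z^2 - 5.29*z + 3.32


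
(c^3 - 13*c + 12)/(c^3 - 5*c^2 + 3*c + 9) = (c^2 + 3*c - 4)/(c^2 - 2*c - 3)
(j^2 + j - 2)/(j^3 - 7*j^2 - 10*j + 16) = 1/(j - 8)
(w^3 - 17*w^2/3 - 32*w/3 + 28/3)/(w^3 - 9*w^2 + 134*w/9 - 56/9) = 3*(w + 2)/(3*w - 4)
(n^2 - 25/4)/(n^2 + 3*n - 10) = (n^2 - 25/4)/(n^2 + 3*n - 10)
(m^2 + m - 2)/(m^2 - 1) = (m + 2)/(m + 1)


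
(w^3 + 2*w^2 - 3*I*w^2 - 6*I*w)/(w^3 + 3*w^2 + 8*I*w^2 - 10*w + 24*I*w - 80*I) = w*(w^2 + w*(2 - 3*I) - 6*I)/(w^3 + w^2*(3 + 8*I) + 2*w*(-5 + 12*I) - 80*I)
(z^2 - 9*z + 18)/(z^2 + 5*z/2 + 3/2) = 2*(z^2 - 9*z + 18)/(2*z^2 + 5*z + 3)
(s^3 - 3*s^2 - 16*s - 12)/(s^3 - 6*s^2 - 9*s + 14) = (s^2 - 5*s - 6)/(s^2 - 8*s + 7)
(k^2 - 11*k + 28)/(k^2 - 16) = (k - 7)/(k + 4)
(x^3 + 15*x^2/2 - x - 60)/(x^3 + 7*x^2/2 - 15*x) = (x + 4)/x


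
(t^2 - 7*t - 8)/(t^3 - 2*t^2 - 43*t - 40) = 1/(t + 5)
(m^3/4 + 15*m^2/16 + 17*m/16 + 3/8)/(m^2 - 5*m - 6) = (4*m^2 + 11*m + 6)/(16*(m - 6))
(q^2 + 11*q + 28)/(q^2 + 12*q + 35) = (q + 4)/(q + 5)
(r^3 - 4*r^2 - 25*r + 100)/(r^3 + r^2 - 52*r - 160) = (r^2 - 9*r + 20)/(r^2 - 4*r - 32)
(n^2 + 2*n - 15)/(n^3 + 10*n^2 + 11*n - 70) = (n - 3)/(n^2 + 5*n - 14)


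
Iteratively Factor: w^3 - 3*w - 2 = (w + 1)*(w^2 - w - 2) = (w + 1)^2*(w - 2)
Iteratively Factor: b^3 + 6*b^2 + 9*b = (b + 3)*(b^2 + 3*b) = b*(b + 3)*(b + 3)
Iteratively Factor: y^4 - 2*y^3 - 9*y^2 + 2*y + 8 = (y - 1)*(y^3 - y^2 - 10*y - 8) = (y - 4)*(y - 1)*(y^2 + 3*y + 2) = (y - 4)*(y - 1)*(y + 2)*(y + 1)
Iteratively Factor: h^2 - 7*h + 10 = (h - 2)*(h - 5)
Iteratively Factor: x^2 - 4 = (x + 2)*(x - 2)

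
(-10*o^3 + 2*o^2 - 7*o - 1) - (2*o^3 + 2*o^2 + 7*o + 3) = -12*o^3 - 14*o - 4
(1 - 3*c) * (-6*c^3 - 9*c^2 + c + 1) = 18*c^4 + 21*c^3 - 12*c^2 - 2*c + 1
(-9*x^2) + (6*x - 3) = -9*x^2 + 6*x - 3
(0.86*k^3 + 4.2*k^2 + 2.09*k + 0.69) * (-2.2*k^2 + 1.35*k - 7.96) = -1.892*k^5 - 8.079*k^4 - 5.7736*k^3 - 32.1285*k^2 - 15.7049*k - 5.4924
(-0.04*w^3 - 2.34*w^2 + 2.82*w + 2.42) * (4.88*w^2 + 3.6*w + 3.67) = -0.1952*w^5 - 11.5632*w^4 + 5.1908*w^3 + 13.3738*w^2 + 19.0614*w + 8.8814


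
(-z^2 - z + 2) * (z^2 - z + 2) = -z^4 + z^2 - 4*z + 4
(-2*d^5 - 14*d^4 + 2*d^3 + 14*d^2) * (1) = -2*d^5 - 14*d^4 + 2*d^3 + 14*d^2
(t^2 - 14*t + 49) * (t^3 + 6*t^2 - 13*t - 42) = t^5 - 8*t^4 - 48*t^3 + 434*t^2 - 49*t - 2058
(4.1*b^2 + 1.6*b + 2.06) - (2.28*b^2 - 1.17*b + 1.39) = 1.82*b^2 + 2.77*b + 0.67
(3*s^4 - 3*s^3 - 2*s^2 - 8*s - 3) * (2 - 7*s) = -21*s^5 + 27*s^4 + 8*s^3 + 52*s^2 + 5*s - 6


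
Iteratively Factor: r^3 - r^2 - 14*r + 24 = (r - 3)*(r^2 + 2*r - 8) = (r - 3)*(r + 4)*(r - 2)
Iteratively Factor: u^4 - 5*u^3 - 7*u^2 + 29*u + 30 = (u + 2)*(u^3 - 7*u^2 + 7*u + 15) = (u - 3)*(u + 2)*(u^2 - 4*u - 5) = (u - 3)*(u + 1)*(u + 2)*(u - 5)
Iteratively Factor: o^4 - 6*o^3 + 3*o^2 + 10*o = (o + 1)*(o^3 - 7*o^2 + 10*o) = (o - 5)*(o + 1)*(o^2 - 2*o) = (o - 5)*(o - 2)*(o + 1)*(o)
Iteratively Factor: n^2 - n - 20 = (n + 4)*(n - 5)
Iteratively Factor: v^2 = (v)*(v)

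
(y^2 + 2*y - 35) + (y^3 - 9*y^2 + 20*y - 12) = y^3 - 8*y^2 + 22*y - 47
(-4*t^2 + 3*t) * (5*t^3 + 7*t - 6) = -20*t^5 + 15*t^4 - 28*t^3 + 45*t^2 - 18*t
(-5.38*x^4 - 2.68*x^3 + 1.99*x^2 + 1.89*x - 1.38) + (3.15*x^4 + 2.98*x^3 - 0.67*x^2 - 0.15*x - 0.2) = -2.23*x^4 + 0.3*x^3 + 1.32*x^2 + 1.74*x - 1.58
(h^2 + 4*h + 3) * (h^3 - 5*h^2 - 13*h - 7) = h^5 - h^4 - 30*h^3 - 74*h^2 - 67*h - 21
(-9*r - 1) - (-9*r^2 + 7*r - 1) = 9*r^2 - 16*r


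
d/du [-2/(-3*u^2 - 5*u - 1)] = 2*(-6*u - 5)/(3*u^2 + 5*u + 1)^2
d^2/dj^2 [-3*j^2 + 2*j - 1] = -6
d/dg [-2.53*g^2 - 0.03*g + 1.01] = -5.06*g - 0.03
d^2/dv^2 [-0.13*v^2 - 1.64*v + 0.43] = -0.260000000000000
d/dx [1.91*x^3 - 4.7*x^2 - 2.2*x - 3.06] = 5.73*x^2 - 9.4*x - 2.2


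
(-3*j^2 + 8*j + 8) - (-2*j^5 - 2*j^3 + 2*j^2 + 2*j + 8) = 2*j^5 + 2*j^3 - 5*j^2 + 6*j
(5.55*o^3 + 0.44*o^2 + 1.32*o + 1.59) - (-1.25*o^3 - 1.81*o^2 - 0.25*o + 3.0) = 6.8*o^3 + 2.25*o^2 + 1.57*o - 1.41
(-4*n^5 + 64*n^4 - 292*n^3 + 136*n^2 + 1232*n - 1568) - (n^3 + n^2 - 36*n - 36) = -4*n^5 + 64*n^4 - 293*n^3 + 135*n^2 + 1268*n - 1532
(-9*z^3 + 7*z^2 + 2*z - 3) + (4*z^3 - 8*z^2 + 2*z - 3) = -5*z^3 - z^2 + 4*z - 6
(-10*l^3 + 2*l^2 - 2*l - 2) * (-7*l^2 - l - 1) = 70*l^5 - 4*l^4 + 22*l^3 + 14*l^2 + 4*l + 2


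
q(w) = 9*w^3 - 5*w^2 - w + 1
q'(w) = 27*w^2 - 10*w - 1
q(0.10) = 0.86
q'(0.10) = -1.73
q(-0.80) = -6.01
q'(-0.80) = 24.28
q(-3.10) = -312.07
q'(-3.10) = 289.47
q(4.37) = 652.23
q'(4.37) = 470.92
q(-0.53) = -1.21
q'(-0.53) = 11.88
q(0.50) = 0.38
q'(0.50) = 0.75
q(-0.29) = 0.65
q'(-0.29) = 4.17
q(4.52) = 725.44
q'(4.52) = 505.42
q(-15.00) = -31484.00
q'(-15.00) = 6224.00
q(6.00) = 1759.00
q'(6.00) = 911.00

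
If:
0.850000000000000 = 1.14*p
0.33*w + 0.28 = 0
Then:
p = 0.75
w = -0.85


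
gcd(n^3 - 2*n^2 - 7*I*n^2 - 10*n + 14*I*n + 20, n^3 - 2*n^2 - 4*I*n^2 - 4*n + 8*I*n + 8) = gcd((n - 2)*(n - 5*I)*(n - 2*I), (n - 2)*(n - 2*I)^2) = n^2 + n*(-2 - 2*I) + 4*I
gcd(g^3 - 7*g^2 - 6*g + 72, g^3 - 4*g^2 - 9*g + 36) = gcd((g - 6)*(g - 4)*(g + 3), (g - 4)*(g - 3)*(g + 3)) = g^2 - g - 12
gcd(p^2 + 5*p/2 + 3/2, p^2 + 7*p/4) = 1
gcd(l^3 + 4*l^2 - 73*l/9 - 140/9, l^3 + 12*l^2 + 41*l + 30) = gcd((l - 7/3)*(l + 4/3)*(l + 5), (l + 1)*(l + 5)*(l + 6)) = l + 5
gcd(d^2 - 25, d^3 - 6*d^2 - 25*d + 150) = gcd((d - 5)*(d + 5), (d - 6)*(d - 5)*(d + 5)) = d^2 - 25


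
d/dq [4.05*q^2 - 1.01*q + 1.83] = 8.1*q - 1.01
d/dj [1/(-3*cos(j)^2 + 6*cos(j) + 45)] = 2*(1 - cos(j))*sin(j)/(3*(sin(j)^2 + 2*cos(j) + 14)^2)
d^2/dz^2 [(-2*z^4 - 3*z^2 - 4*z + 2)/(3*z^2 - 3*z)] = 2*(-2*z^6 + 6*z^5 - 6*z^4 - 7*z^3 + 6*z^2 - 6*z + 2)/(3*z^3*(z^3 - 3*z^2 + 3*z - 1))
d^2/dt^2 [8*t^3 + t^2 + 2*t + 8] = 48*t + 2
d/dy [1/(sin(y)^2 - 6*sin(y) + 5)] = 2*(3 - sin(y))*cos(y)/(sin(y)^2 - 6*sin(y) + 5)^2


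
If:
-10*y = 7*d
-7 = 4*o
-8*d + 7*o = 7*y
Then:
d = -245/62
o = -7/4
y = 343/124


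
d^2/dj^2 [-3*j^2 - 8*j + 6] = -6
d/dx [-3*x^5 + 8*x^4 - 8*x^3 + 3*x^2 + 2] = x*(-15*x^3 + 32*x^2 - 24*x + 6)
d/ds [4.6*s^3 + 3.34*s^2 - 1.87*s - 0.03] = 13.8*s^2 + 6.68*s - 1.87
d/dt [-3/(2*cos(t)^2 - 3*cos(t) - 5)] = 3*(3 - 4*cos(t))*sin(t)/(3*cos(t) - cos(2*t) + 4)^2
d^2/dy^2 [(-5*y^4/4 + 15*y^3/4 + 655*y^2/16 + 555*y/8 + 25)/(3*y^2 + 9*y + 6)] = 5*(-4*y^3 - 12*y^2 - 12*y - 31)/(24*(y^3 + 3*y^2 + 3*y + 1))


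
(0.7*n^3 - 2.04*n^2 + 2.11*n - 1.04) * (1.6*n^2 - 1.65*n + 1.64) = 1.12*n^5 - 4.419*n^4 + 7.89*n^3 - 8.4911*n^2 + 5.1764*n - 1.7056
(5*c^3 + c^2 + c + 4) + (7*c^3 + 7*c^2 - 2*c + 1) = 12*c^3 + 8*c^2 - c + 5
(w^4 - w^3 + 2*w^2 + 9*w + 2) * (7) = 7*w^4 - 7*w^3 + 14*w^2 + 63*w + 14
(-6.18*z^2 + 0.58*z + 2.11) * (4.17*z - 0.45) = -25.7706*z^3 + 5.1996*z^2 + 8.5377*z - 0.9495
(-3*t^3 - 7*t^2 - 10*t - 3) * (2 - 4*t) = 12*t^4 + 22*t^3 + 26*t^2 - 8*t - 6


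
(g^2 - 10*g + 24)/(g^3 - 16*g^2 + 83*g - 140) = (g - 6)/(g^2 - 12*g + 35)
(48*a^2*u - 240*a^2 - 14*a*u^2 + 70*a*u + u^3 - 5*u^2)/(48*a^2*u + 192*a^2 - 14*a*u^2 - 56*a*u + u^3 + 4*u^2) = (u - 5)/(u + 4)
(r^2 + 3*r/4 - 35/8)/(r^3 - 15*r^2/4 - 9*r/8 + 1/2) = (8*r^2 + 6*r - 35)/(8*r^3 - 30*r^2 - 9*r + 4)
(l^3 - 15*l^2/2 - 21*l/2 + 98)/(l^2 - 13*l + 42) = (l^2 - l/2 - 14)/(l - 6)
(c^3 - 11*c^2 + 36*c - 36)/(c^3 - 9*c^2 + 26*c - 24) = (c - 6)/(c - 4)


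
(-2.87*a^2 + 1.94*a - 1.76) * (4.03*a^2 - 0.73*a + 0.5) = -11.5661*a^4 + 9.9133*a^3 - 9.944*a^2 + 2.2548*a - 0.88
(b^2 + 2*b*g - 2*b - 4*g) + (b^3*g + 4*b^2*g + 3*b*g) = b^3*g + 4*b^2*g + b^2 + 5*b*g - 2*b - 4*g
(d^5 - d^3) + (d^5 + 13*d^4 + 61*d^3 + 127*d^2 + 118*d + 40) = 2*d^5 + 13*d^4 + 60*d^3 + 127*d^2 + 118*d + 40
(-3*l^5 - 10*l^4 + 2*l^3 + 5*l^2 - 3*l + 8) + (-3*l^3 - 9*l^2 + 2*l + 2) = -3*l^5 - 10*l^4 - l^3 - 4*l^2 - l + 10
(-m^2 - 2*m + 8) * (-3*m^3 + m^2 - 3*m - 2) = 3*m^5 + 5*m^4 - 23*m^3 + 16*m^2 - 20*m - 16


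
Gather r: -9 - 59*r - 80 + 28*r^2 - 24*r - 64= 28*r^2 - 83*r - 153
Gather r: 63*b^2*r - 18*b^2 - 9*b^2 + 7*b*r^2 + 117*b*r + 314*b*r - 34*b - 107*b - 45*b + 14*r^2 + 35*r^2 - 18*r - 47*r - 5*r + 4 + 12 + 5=-27*b^2 - 186*b + r^2*(7*b + 49) + r*(63*b^2 + 431*b - 70) + 21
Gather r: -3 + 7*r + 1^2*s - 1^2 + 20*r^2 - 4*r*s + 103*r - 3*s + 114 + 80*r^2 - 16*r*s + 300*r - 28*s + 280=100*r^2 + r*(410 - 20*s) - 30*s + 390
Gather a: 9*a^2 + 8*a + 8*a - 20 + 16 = 9*a^2 + 16*a - 4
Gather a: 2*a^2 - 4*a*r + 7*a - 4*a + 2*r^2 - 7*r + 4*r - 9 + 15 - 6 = 2*a^2 + a*(3 - 4*r) + 2*r^2 - 3*r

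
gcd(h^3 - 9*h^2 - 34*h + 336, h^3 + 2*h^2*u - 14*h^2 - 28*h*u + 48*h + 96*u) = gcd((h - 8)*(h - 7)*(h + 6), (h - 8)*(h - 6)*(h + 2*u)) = h - 8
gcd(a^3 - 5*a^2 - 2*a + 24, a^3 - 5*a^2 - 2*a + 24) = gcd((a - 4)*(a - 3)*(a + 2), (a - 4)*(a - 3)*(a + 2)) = a^3 - 5*a^2 - 2*a + 24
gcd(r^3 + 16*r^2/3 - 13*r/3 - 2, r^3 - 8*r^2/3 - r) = r + 1/3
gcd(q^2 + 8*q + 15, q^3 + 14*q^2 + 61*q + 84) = q + 3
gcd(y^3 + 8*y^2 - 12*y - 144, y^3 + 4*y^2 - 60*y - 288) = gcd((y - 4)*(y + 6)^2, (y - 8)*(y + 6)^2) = y^2 + 12*y + 36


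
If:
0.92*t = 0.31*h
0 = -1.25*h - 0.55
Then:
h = -0.44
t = -0.15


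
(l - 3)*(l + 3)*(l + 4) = l^3 + 4*l^2 - 9*l - 36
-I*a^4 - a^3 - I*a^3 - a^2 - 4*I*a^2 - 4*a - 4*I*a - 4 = (a - 2*I)*(a - I)*(a + 2*I)*(-I*a - I)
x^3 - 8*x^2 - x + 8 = (x - 8)*(x - 1)*(x + 1)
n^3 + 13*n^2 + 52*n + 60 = (n + 2)*(n + 5)*(n + 6)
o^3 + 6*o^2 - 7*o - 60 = (o - 3)*(o + 4)*(o + 5)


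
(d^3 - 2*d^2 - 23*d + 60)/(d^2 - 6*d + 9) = (d^2 + d - 20)/(d - 3)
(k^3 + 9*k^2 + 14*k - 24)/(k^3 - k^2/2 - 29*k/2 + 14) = 2*(k + 6)/(2*k - 7)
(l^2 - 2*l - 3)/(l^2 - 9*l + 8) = (l^2 - 2*l - 3)/(l^2 - 9*l + 8)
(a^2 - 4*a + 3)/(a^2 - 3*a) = (a - 1)/a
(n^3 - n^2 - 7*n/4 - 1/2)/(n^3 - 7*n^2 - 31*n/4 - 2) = (n - 2)/(n - 8)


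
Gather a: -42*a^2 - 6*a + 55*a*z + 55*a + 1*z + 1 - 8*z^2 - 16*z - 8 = -42*a^2 + a*(55*z + 49) - 8*z^2 - 15*z - 7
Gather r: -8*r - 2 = -8*r - 2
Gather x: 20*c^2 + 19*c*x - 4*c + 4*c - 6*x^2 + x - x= 20*c^2 + 19*c*x - 6*x^2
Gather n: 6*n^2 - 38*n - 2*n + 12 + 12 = 6*n^2 - 40*n + 24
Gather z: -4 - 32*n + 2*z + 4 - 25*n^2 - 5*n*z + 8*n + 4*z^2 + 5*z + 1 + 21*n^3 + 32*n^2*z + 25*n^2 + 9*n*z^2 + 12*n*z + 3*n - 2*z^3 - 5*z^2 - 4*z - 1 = 21*n^3 - 21*n - 2*z^3 + z^2*(9*n - 1) + z*(32*n^2 + 7*n + 3)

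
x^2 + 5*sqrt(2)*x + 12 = (x + 2*sqrt(2))*(x + 3*sqrt(2))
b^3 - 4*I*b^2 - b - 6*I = (b - 3*I)*(b - 2*I)*(b + I)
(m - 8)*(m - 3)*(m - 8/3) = m^3 - 41*m^2/3 + 160*m/3 - 64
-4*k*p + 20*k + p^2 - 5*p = (-4*k + p)*(p - 5)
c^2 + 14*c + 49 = (c + 7)^2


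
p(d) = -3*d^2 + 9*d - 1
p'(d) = 9 - 6*d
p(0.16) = 0.36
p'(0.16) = 8.04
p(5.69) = -46.92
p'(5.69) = -25.14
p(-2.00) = -31.00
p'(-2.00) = 21.00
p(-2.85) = -51.02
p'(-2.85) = 26.10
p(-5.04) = -122.56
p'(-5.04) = 39.24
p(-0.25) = -3.44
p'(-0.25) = 10.50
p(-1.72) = -25.36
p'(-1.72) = 19.32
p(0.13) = 0.12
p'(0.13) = 8.22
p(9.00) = -163.00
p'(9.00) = -45.00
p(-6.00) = -163.00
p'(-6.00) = 45.00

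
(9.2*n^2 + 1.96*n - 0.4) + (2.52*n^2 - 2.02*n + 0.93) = 11.72*n^2 - 0.0600000000000001*n + 0.53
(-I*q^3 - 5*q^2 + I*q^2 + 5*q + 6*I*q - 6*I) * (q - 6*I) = -I*q^4 - 11*q^3 + I*q^3 + 11*q^2 + 36*I*q^2 + 36*q - 36*I*q - 36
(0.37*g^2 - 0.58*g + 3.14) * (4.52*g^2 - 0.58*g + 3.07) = 1.6724*g^4 - 2.8362*g^3 + 15.6651*g^2 - 3.6018*g + 9.6398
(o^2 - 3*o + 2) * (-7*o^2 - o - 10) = -7*o^4 + 20*o^3 - 21*o^2 + 28*o - 20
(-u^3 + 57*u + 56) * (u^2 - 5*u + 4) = -u^5 + 5*u^4 + 53*u^3 - 229*u^2 - 52*u + 224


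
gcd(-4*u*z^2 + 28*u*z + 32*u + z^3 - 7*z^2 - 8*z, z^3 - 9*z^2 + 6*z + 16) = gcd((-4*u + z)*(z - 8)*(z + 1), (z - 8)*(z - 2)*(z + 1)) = z^2 - 7*z - 8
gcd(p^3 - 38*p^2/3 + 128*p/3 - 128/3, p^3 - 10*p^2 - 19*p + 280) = p - 8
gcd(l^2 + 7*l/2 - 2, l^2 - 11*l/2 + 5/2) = l - 1/2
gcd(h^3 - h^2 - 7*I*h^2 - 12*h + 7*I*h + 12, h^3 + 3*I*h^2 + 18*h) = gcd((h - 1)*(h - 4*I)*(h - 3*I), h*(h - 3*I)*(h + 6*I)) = h - 3*I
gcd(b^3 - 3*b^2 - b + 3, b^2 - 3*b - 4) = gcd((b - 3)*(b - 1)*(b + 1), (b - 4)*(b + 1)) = b + 1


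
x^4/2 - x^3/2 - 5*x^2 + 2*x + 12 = (x/2 + 1)*(x - 3)*(x - 2)*(x + 2)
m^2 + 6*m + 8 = (m + 2)*(m + 4)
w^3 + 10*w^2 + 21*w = w*(w + 3)*(w + 7)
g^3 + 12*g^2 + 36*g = g*(g + 6)^2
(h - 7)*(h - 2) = h^2 - 9*h + 14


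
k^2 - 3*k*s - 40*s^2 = (k - 8*s)*(k + 5*s)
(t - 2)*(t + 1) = t^2 - t - 2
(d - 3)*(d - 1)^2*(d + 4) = d^4 - d^3 - 13*d^2 + 25*d - 12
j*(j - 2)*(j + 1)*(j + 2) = j^4 + j^3 - 4*j^2 - 4*j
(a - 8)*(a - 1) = a^2 - 9*a + 8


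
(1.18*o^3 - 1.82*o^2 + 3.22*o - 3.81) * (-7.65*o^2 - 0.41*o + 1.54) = -9.027*o^5 + 13.4392*o^4 - 22.0696*o^3 + 25.0235*o^2 + 6.5209*o - 5.8674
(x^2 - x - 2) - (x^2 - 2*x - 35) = x + 33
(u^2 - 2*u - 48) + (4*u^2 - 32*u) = 5*u^2 - 34*u - 48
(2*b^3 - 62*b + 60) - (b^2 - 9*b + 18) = 2*b^3 - b^2 - 53*b + 42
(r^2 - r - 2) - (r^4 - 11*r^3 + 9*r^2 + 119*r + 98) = -r^4 + 11*r^3 - 8*r^2 - 120*r - 100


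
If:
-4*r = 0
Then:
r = 0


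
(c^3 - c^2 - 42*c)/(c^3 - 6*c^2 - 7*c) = (c + 6)/(c + 1)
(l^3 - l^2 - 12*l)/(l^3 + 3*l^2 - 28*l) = (l + 3)/(l + 7)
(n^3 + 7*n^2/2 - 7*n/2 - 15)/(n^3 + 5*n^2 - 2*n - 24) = (n + 5/2)/(n + 4)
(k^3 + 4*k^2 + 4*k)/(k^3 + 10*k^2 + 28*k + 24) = k/(k + 6)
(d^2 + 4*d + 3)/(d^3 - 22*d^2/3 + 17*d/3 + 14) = 3*(d + 3)/(3*d^2 - 25*d + 42)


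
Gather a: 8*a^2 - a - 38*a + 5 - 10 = 8*a^2 - 39*a - 5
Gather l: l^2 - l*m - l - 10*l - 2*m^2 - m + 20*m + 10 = l^2 + l*(-m - 11) - 2*m^2 + 19*m + 10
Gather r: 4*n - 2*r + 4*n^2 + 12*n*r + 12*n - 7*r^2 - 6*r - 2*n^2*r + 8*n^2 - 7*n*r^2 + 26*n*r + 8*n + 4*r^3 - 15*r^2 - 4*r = 12*n^2 + 24*n + 4*r^3 + r^2*(-7*n - 22) + r*(-2*n^2 + 38*n - 12)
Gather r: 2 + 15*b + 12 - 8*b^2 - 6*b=-8*b^2 + 9*b + 14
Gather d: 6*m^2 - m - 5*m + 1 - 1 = 6*m^2 - 6*m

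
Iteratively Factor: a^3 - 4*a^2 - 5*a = (a + 1)*(a^2 - 5*a) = (a - 5)*(a + 1)*(a)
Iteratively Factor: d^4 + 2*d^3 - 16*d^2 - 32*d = (d + 4)*(d^3 - 2*d^2 - 8*d) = d*(d + 4)*(d^2 - 2*d - 8) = d*(d + 2)*(d + 4)*(d - 4)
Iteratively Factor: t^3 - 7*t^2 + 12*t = (t - 4)*(t^2 - 3*t) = t*(t - 4)*(t - 3)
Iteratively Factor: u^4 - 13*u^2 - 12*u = (u + 1)*(u^3 - u^2 - 12*u) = (u + 1)*(u + 3)*(u^2 - 4*u) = u*(u + 1)*(u + 3)*(u - 4)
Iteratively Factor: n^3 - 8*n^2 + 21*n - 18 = (n - 2)*(n^2 - 6*n + 9) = (n - 3)*(n - 2)*(n - 3)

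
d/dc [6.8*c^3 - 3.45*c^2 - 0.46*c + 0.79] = 20.4*c^2 - 6.9*c - 0.46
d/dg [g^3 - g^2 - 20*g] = 3*g^2 - 2*g - 20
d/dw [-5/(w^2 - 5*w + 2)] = 5*(2*w - 5)/(w^2 - 5*w + 2)^2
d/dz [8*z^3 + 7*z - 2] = 24*z^2 + 7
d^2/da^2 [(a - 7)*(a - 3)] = 2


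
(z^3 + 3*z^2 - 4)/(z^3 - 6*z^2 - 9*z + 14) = (z + 2)/(z - 7)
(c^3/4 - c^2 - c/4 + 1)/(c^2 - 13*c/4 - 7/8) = 2*(-c^3 + 4*c^2 + c - 4)/(-8*c^2 + 26*c + 7)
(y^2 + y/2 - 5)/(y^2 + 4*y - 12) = (y + 5/2)/(y + 6)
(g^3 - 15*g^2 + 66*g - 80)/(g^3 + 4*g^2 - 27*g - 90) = (g^2 - 10*g + 16)/(g^2 + 9*g + 18)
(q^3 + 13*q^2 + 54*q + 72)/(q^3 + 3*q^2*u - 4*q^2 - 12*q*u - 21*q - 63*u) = (q^2 + 10*q + 24)/(q^2 + 3*q*u - 7*q - 21*u)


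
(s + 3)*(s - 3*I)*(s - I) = s^3 + 3*s^2 - 4*I*s^2 - 3*s - 12*I*s - 9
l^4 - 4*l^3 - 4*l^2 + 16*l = l*(l - 4)*(l - 2)*(l + 2)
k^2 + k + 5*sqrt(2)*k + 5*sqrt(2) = (k + 1)*(k + 5*sqrt(2))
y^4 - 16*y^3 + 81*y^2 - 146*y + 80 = (y - 8)*(y - 5)*(y - 2)*(y - 1)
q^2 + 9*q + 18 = (q + 3)*(q + 6)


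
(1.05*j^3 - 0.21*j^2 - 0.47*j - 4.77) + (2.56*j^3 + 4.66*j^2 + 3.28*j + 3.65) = 3.61*j^3 + 4.45*j^2 + 2.81*j - 1.12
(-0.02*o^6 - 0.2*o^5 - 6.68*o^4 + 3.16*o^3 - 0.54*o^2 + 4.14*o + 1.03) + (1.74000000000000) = -0.02*o^6 - 0.2*o^5 - 6.68*o^4 + 3.16*o^3 - 0.54*o^2 + 4.14*o + 2.77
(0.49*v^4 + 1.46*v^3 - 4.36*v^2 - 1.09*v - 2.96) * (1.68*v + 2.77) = 0.8232*v^5 + 3.8101*v^4 - 3.2806*v^3 - 13.9084*v^2 - 7.9921*v - 8.1992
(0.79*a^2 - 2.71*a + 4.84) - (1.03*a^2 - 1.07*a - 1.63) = -0.24*a^2 - 1.64*a + 6.47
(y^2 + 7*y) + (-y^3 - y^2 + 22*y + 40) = -y^3 + 29*y + 40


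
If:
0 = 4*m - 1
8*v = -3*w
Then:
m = 1/4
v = -3*w/8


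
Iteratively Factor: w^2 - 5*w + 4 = (w - 1)*(w - 4)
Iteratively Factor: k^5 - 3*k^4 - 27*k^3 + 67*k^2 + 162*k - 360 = (k - 2)*(k^4 - k^3 - 29*k^2 + 9*k + 180) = (k - 2)*(k + 3)*(k^3 - 4*k^2 - 17*k + 60) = (k - 3)*(k - 2)*(k + 3)*(k^2 - k - 20) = (k - 3)*(k - 2)*(k + 3)*(k + 4)*(k - 5)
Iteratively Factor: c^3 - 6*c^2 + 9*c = (c - 3)*(c^2 - 3*c) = c*(c - 3)*(c - 3)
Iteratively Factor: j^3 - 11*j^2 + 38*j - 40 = (j - 4)*(j^2 - 7*j + 10) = (j - 5)*(j - 4)*(j - 2)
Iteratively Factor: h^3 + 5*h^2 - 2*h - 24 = (h - 2)*(h^2 + 7*h + 12) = (h - 2)*(h + 4)*(h + 3)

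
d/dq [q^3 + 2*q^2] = q*(3*q + 4)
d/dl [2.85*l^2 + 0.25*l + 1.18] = 5.7*l + 0.25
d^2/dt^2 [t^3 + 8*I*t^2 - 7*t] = 6*t + 16*I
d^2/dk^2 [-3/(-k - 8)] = 6/(k + 8)^3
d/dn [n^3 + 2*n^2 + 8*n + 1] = 3*n^2 + 4*n + 8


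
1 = 1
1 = 1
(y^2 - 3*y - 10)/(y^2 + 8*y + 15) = (y^2 - 3*y - 10)/(y^2 + 8*y + 15)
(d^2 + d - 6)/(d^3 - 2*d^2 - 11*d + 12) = (d - 2)/(d^2 - 5*d + 4)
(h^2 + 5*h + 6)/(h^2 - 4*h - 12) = (h + 3)/(h - 6)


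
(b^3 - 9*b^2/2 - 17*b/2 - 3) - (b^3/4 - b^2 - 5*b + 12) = 3*b^3/4 - 7*b^2/2 - 7*b/2 - 15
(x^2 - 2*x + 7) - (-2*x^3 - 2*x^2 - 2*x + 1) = 2*x^3 + 3*x^2 + 6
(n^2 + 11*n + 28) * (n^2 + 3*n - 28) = n^4 + 14*n^3 + 33*n^2 - 224*n - 784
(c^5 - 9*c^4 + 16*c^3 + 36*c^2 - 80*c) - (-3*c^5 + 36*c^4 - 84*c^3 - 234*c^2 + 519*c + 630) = 4*c^5 - 45*c^4 + 100*c^3 + 270*c^2 - 599*c - 630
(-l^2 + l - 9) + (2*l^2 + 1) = l^2 + l - 8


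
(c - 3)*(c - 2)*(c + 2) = c^3 - 3*c^2 - 4*c + 12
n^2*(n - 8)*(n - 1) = n^4 - 9*n^3 + 8*n^2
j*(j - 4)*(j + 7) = j^3 + 3*j^2 - 28*j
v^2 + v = v*(v + 1)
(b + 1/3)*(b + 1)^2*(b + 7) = b^4 + 28*b^3/3 + 18*b^2 + 12*b + 7/3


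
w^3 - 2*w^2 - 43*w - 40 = (w - 8)*(w + 1)*(w + 5)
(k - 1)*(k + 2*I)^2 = k^3 - k^2 + 4*I*k^2 - 4*k - 4*I*k + 4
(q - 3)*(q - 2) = q^2 - 5*q + 6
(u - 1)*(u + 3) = u^2 + 2*u - 3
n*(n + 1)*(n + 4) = n^3 + 5*n^2 + 4*n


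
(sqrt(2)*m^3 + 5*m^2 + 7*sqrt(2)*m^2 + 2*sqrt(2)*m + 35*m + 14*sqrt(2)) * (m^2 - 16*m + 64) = sqrt(2)*m^5 - 9*sqrt(2)*m^4 + 5*m^4 - 46*sqrt(2)*m^3 - 45*m^3 - 240*m^2 + 430*sqrt(2)*m^2 - 96*sqrt(2)*m + 2240*m + 896*sqrt(2)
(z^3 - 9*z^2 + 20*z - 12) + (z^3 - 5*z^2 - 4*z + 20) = 2*z^3 - 14*z^2 + 16*z + 8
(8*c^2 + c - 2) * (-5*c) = -40*c^3 - 5*c^2 + 10*c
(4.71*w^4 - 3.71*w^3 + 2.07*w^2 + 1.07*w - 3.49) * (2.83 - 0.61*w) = -2.8731*w^5 + 15.5924*w^4 - 11.762*w^3 + 5.2054*w^2 + 5.157*w - 9.8767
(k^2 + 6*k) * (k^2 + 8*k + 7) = k^4 + 14*k^3 + 55*k^2 + 42*k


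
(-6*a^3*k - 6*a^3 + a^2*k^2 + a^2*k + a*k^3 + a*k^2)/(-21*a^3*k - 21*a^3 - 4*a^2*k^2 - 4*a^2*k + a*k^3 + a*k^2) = (2*a - k)/(7*a - k)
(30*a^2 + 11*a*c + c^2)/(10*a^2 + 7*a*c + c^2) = (6*a + c)/(2*a + c)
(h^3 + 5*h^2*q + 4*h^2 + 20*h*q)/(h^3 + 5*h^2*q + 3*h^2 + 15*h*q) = (h + 4)/(h + 3)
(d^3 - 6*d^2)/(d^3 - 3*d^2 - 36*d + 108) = d^2/(d^2 + 3*d - 18)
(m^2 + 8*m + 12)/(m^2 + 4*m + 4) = (m + 6)/(m + 2)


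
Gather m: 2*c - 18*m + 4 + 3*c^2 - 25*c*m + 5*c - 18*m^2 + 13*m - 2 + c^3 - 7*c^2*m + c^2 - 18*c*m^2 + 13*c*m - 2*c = c^3 + 4*c^2 + 5*c + m^2*(-18*c - 18) + m*(-7*c^2 - 12*c - 5) + 2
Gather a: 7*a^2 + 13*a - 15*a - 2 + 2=7*a^2 - 2*a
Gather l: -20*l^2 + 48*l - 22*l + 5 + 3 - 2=-20*l^2 + 26*l + 6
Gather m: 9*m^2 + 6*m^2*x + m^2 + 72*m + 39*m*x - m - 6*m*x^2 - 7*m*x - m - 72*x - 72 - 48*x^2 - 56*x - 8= m^2*(6*x + 10) + m*(-6*x^2 + 32*x + 70) - 48*x^2 - 128*x - 80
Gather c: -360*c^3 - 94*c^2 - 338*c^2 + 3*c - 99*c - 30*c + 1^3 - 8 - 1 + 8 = -360*c^3 - 432*c^2 - 126*c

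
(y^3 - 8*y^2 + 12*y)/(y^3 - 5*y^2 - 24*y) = (-y^2 + 8*y - 12)/(-y^2 + 5*y + 24)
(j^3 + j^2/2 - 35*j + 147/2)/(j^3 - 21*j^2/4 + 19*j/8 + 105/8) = 4*(j + 7)/(4*j + 5)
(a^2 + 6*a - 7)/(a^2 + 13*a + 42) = (a - 1)/(a + 6)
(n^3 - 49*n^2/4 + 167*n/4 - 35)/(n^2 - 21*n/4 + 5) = n - 7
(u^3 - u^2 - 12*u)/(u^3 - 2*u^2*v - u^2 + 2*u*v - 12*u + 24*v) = u/(u - 2*v)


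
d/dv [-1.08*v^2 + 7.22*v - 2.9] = 7.22 - 2.16*v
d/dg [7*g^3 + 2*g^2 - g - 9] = 21*g^2 + 4*g - 1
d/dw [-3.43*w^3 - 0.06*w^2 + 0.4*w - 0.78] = -10.29*w^2 - 0.12*w + 0.4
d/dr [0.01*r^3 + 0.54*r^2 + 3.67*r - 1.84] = 0.03*r^2 + 1.08*r + 3.67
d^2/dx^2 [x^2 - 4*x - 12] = 2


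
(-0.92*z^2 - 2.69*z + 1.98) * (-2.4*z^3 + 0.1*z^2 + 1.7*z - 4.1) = 2.208*z^5 + 6.364*z^4 - 6.585*z^3 - 0.602999999999999*z^2 + 14.395*z - 8.118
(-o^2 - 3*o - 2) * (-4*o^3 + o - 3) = 4*o^5 + 12*o^4 + 7*o^3 + 7*o + 6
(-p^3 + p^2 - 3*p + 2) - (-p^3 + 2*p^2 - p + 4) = -p^2 - 2*p - 2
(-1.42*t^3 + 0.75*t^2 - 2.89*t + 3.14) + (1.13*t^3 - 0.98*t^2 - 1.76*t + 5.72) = -0.29*t^3 - 0.23*t^2 - 4.65*t + 8.86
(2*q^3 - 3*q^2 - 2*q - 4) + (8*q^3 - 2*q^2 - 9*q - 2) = 10*q^3 - 5*q^2 - 11*q - 6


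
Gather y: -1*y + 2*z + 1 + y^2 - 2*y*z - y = y^2 + y*(-2*z - 2) + 2*z + 1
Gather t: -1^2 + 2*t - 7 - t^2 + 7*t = -t^2 + 9*t - 8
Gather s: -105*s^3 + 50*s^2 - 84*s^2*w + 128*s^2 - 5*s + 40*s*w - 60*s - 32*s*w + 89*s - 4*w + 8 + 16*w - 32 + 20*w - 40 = -105*s^3 + s^2*(178 - 84*w) + s*(8*w + 24) + 32*w - 64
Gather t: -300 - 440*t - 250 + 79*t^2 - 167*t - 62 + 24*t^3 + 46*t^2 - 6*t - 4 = 24*t^3 + 125*t^2 - 613*t - 616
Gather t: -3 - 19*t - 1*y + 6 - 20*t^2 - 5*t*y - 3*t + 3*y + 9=-20*t^2 + t*(-5*y - 22) + 2*y + 12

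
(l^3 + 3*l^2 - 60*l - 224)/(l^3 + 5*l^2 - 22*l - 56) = (l^2 - 4*l - 32)/(l^2 - 2*l - 8)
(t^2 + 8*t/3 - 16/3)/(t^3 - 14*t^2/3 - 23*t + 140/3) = (3*t - 4)/(3*t^2 - 26*t + 35)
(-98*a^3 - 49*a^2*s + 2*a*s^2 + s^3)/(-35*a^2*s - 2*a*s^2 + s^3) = (14*a^2 + 9*a*s + s^2)/(s*(5*a + s))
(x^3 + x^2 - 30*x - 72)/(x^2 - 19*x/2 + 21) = 2*(x^2 + 7*x + 12)/(2*x - 7)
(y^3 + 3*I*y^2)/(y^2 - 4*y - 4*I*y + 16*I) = y^2*(y + 3*I)/(y^2 - 4*y - 4*I*y + 16*I)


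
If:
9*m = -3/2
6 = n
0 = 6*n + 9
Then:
No Solution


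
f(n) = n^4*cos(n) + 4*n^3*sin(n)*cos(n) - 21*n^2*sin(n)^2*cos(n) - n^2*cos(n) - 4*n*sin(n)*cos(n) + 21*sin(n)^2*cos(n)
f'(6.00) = 2107.89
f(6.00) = 929.36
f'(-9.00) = 4746.20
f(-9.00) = -6725.57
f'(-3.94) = -241.35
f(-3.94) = 66.26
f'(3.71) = 282.64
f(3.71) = 3.32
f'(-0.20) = -5.47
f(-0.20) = 0.59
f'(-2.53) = 121.51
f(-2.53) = -23.38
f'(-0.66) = 1.65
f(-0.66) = 2.60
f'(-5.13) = -40.52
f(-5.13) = -102.53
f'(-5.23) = -273.84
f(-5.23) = -87.17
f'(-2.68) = 137.95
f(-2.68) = -43.13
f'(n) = -n^4*sin(n) - 4*n^3*sin(n)^2 + 4*n^3*cos(n)^2 + 4*n^3*cos(n) + 21*n^2*sin(n)^3 - 42*n^2*sin(n)*cos(n)^2 + 12*n^2*sin(n)*cos(n) + n^2*sin(n) - 42*n*sin(n)^2*cos(n) + 4*n*sin(n)^2 - 4*n*cos(n)^2 - 2*n*cos(n) - 21*sin(n)^3 + 42*sin(n)*cos(n)^2 - 4*sin(n)*cos(n)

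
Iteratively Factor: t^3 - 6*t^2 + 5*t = (t - 1)*(t^2 - 5*t) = t*(t - 1)*(t - 5)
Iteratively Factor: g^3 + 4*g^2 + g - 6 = (g + 3)*(g^2 + g - 2) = (g + 2)*(g + 3)*(g - 1)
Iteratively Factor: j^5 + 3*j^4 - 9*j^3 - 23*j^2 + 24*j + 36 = (j - 2)*(j^4 + 5*j^3 + j^2 - 21*j - 18) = (j - 2)*(j + 3)*(j^3 + 2*j^2 - 5*j - 6) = (j - 2)*(j + 3)^2*(j^2 - j - 2) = (j - 2)^2*(j + 3)^2*(j + 1)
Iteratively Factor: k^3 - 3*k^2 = (k)*(k^2 - 3*k) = k^2*(k - 3)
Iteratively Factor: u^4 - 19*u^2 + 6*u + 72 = (u - 3)*(u^3 + 3*u^2 - 10*u - 24) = (u - 3)*(u + 4)*(u^2 - u - 6) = (u - 3)^2*(u + 4)*(u + 2)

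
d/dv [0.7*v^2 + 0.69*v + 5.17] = 1.4*v + 0.69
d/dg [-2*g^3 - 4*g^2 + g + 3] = -6*g^2 - 8*g + 1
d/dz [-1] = 0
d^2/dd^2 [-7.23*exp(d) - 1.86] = -7.23*exp(d)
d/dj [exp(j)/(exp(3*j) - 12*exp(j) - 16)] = (-3*(exp(2*j) - 4)*exp(j) + exp(3*j) - 12*exp(j) - 16)*exp(j)/(-exp(3*j) + 12*exp(j) + 16)^2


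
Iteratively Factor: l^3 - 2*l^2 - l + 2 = (l - 2)*(l^2 - 1) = (l - 2)*(l - 1)*(l + 1)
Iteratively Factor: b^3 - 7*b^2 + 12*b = (b - 4)*(b^2 - 3*b) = b*(b - 4)*(b - 3)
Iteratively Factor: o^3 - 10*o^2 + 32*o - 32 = (o - 2)*(o^2 - 8*o + 16) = (o - 4)*(o - 2)*(o - 4)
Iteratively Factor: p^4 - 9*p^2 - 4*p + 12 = (p + 2)*(p^3 - 2*p^2 - 5*p + 6) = (p - 3)*(p + 2)*(p^2 + p - 2) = (p - 3)*(p - 1)*(p + 2)*(p + 2)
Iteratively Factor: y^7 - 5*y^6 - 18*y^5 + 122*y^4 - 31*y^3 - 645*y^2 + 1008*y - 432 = (y - 4)*(y^6 - y^5 - 22*y^4 + 34*y^3 + 105*y^2 - 225*y + 108) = (y - 4)*(y - 3)*(y^5 + 2*y^4 - 16*y^3 - 14*y^2 + 63*y - 36) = (y - 4)*(y - 3)*(y - 1)*(y^4 + 3*y^3 - 13*y^2 - 27*y + 36) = (y - 4)*(y - 3)*(y - 1)^2*(y^3 + 4*y^2 - 9*y - 36) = (y - 4)*(y - 3)^2*(y - 1)^2*(y^2 + 7*y + 12) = (y - 4)*(y - 3)^2*(y - 1)^2*(y + 3)*(y + 4)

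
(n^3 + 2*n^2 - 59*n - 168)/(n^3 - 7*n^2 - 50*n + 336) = (n + 3)/(n - 6)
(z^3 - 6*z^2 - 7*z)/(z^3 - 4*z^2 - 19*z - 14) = z/(z + 2)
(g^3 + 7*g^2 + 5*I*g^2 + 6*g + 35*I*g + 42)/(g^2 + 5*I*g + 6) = g + 7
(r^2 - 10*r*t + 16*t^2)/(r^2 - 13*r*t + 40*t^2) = (r - 2*t)/(r - 5*t)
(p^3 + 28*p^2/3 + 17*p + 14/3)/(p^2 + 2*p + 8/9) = 3*(3*p^3 + 28*p^2 + 51*p + 14)/(9*p^2 + 18*p + 8)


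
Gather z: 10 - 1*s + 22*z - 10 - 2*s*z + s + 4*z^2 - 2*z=4*z^2 + z*(20 - 2*s)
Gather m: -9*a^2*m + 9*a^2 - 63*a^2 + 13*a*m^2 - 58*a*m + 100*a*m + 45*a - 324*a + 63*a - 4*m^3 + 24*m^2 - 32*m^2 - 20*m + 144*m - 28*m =-54*a^2 - 216*a - 4*m^3 + m^2*(13*a - 8) + m*(-9*a^2 + 42*a + 96)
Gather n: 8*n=8*n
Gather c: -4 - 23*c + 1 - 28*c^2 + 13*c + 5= -28*c^2 - 10*c + 2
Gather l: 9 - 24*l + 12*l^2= 12*l^2 - 24*l + 9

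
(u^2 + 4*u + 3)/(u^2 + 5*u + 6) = (u + 1)/(u + 2)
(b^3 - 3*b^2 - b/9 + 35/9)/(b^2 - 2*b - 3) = (b^2 - 4*b + 35/9)/(b - 3)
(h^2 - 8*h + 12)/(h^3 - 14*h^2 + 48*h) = (h - 2)/(h*(h - 8))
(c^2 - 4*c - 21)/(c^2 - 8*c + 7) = (c + 3)/(c - 1)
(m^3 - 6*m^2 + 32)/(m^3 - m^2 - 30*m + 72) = (m^2 - 2*m - 8)/(m^2 + 3*m - 18)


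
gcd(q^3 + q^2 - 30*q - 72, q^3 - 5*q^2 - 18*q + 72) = q^2 - 2*q - 24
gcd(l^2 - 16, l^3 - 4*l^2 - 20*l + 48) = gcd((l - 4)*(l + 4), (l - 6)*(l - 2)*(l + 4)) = l + 4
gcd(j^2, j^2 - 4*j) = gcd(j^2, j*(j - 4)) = j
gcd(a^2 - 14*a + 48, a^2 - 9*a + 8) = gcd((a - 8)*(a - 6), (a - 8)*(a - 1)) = a - 8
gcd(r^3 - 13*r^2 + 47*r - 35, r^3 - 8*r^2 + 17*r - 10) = r^2 - 6*r + 5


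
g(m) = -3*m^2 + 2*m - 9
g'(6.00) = -34.00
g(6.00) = -105.00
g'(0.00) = 2.00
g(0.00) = -9.00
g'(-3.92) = 25.52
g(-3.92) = -62.94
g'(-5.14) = 32.84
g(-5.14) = -98.54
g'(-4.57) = 29.42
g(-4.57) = -80.79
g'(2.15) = -10.90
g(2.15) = -18.57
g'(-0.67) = 6.02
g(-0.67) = -11.69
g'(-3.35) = 22.10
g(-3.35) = -49.37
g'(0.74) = -2.44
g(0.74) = -9.16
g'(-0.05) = 2.30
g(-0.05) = -9.11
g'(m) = 2 - 6*m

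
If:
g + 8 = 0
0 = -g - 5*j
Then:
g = -8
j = 8/5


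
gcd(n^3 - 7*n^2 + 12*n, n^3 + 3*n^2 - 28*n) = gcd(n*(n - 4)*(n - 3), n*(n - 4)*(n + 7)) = n^2 - 4*n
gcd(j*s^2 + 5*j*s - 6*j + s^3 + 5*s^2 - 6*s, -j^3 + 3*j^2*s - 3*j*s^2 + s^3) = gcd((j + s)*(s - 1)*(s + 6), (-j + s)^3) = 1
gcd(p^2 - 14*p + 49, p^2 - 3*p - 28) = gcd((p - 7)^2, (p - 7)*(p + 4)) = p - 7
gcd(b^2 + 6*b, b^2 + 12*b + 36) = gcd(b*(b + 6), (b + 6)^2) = b + 6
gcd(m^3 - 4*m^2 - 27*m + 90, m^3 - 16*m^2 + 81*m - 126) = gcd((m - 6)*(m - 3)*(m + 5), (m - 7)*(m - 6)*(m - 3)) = m^2 - 9*m + 18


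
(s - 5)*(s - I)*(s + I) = s^3 - 5*s^2 + s - 5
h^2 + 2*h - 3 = (h - 1)*(h + 3)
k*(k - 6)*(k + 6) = k^3 - 36*k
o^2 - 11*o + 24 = (o - 8)*(o - 3)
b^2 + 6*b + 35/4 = (b + 5/2)*(b + 7/2)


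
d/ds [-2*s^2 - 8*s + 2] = -4*s - 8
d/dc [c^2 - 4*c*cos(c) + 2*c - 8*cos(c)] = 4*c*sin(c) + 2*c + 8*sin(c) - 4*cos(c) + 2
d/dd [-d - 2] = -1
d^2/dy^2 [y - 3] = 0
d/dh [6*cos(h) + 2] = -6*sin(h)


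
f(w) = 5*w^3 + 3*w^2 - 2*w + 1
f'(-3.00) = 115.00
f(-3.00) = -101.00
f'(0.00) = -2.00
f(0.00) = 1.00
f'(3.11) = 161.74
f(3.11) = 174.20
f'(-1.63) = 28.07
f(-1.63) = -9.42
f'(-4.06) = 220.89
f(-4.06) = -276.05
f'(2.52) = 108.38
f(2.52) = 95.03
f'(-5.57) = 429.95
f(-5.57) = -758.83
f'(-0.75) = 1.94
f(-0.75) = 2.08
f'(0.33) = 1.61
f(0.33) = 0.85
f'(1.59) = 45.46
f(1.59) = 25.50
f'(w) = 15*w^2 + 6*w - 2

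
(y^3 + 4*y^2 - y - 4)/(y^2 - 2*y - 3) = (y^2 + 3*y - 4)/(y - 3)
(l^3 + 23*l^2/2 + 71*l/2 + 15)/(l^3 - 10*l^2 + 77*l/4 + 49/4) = 2*(l^2 + 11*l + 30)/(2*l^2 - 21*l + 49)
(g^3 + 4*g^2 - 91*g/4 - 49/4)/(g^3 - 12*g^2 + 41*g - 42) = (4*g^3 + 16*g^2 - 91*g - 49)/(4*(g^3 - 12*g^2 + 41*g - 42))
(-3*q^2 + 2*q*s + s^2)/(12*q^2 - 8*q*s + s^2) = (-3*q^2 + 2*q*s + s^2)/(12*q^2 - 8*q*s + s^2)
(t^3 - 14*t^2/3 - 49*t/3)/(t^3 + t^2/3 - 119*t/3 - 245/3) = t/(t + 5)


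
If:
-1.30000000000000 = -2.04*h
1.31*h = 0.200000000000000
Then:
No Solution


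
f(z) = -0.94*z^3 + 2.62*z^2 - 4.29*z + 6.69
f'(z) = -2.82*z^2 + 5.24*z - 4.29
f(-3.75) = 109.19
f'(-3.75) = -63.60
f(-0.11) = 7.19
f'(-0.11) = -4.90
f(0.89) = 4.28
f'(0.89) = -1.86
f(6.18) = -141.63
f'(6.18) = -79.61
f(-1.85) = 29.55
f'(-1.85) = -23.64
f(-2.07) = 35.13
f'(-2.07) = -27.22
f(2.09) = 0.59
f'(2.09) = -5.66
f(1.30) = 3.48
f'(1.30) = -2.24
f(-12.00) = 2059.77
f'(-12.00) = -473.25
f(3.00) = -7.98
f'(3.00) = -13.95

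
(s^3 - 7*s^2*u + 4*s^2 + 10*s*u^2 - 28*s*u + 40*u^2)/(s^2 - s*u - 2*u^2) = (s^2 - 5*s*u + 4*s - 20*u)/(s + u)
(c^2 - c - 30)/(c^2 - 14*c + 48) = (c + 5)/(c - 8)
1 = 1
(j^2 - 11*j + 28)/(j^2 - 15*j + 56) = (j - 4)/(j - 8)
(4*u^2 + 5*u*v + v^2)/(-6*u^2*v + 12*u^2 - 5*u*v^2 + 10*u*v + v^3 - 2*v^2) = (-4*u - v)/(6*u*v - 12*u - v^2 + 2*v)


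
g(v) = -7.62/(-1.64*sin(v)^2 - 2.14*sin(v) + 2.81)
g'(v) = -7.62*(3.28*sin(v)*cos(v) + 2.14*cos(v))/(-1.64*sin(v)^2 - 2.14*sin(v) + 2.81)^2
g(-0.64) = -2.18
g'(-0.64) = -0.09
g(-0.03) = -2.65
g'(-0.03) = -1.88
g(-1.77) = -2.29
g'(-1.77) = -0.15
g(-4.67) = 7.90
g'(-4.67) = 1.88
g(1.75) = 8.62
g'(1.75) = 9.34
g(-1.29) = -2.27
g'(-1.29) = 0.19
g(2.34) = -17.89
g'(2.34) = 131.37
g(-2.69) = -2.22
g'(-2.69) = 0.41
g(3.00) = -3.08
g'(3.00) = 3.20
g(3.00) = -3.08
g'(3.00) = 3.20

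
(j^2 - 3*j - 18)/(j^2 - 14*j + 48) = (j + 3)/(j - 8)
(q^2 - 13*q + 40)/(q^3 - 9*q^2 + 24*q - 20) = (q - 8)/(q^2 - 4*q + 4)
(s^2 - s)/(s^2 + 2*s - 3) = s/(s + 3)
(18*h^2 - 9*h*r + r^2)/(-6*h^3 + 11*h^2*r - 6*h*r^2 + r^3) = (-6*h + r)/(2*h^2 - 3*h*r + r^2)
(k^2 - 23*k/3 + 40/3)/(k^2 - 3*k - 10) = (k - 8/3)/(k + 2)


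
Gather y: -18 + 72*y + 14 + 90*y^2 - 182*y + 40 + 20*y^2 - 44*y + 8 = 110*y^2 - 154*y + 44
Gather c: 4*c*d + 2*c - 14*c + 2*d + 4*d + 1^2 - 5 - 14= c*(4*d - 12) + 6*d - 18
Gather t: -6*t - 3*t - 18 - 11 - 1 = -9*t - 30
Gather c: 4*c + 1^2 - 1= 4*c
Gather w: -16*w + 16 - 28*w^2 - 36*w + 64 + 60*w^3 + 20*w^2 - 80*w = 60*w^3 - 8*w^2 - 132*w + 80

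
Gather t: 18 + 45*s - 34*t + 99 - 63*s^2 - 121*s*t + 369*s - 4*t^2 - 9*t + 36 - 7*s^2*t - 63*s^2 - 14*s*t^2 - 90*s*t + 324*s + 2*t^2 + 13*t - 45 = -126*s^2 + 738*s + t^2*(-14*s - 2) + t*(-7*s^2 - 211*s - 30) + 108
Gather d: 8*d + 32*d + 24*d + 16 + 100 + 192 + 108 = 64*d + 416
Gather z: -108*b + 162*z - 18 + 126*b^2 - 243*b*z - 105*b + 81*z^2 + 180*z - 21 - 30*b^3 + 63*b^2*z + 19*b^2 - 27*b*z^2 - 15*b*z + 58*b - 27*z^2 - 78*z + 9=-30*b^3 + 145*b^2 - 155*b + z^2*(54 - 27*b) + z*(63*b^2 - 258*b + 264) - 30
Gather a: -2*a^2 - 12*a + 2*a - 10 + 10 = -2*a^2 - 10*a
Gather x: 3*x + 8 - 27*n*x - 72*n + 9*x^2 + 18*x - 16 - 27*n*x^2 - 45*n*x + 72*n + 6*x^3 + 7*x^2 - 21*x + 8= -72*n*x + 6*x^3 + x^2*(16 - 27*n)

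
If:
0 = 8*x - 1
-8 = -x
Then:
No Solution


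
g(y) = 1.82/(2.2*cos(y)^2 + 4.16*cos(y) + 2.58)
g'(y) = 1.82*(4.4*sin(y)*cos(y) + 4.16*sin(y))/(2.2*cos(y)^2 + 4.16*cos(y) + 2.58)^2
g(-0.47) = 0.23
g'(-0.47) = -0.10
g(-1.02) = 0.34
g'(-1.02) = -0.35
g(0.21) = 0.21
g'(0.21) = 0.04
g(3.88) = 2.58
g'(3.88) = -2.22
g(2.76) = 2.96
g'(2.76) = 0.14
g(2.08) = 1.69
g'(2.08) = 2.77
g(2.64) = 2.92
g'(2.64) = 0.68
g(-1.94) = 1.33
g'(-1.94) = -2.34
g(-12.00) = 0.24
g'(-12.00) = 0.13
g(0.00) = 0.20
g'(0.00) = 0.00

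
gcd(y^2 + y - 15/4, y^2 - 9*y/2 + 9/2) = y - 3/2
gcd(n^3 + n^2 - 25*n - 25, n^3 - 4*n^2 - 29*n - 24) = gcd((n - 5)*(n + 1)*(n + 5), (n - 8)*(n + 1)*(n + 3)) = n + 1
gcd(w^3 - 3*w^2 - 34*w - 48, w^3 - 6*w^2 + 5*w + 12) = 1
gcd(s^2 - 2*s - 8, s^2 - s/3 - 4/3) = 1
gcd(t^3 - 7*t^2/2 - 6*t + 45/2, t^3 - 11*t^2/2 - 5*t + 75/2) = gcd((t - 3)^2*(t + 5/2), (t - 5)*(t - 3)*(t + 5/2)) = t^2 - t/2 - 15/2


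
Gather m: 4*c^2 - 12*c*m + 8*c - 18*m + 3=4*c^2 + 8*c + m*(-12*c - 18) + 3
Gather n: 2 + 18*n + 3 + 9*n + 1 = 27*n + 6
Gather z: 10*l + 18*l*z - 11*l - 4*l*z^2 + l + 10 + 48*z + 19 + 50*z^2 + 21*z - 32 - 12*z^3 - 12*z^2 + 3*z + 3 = -12*z^3 + z^2*(38 - 4*l) + z*(18*l + 72)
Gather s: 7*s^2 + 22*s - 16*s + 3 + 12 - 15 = 7*s^2 + 6*s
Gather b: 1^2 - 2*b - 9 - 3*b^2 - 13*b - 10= -3*b^2 - 15*b - 18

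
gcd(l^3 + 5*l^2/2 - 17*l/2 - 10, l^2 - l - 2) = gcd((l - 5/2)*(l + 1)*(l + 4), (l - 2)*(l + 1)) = l + 1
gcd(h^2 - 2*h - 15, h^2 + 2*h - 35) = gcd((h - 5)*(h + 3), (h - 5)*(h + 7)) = h - 5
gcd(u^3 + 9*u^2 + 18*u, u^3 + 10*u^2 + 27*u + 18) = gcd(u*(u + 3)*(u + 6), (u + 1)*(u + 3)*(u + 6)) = u^2 + 9*u + 18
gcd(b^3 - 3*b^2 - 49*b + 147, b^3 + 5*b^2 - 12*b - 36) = b - 3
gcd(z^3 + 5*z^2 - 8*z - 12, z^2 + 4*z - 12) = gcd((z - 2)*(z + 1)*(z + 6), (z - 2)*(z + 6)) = z^2 + 4*z - 12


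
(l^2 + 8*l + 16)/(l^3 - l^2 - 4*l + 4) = (l^2 + 8*l + 16)/(l^3 - l^2 - 4*l + 4)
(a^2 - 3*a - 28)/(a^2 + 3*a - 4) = (a - 7)/(a - 1)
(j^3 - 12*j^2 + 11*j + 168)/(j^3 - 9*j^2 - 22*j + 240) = (j^2 - 4*j - 21)/(j^2 - j - 30)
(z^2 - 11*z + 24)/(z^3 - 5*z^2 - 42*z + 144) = 1/(z + 6)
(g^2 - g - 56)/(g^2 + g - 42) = (g - 8)/(g - 6)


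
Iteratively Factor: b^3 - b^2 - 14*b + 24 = (b + 4)*(b^2 - 5*b + 6) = (b - 3)*(b + 4)*(b - 2)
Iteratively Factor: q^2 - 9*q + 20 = (q - 4)*(q - 5)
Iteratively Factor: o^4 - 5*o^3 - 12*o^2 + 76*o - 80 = (o - 5)*(o^3 - 12*o + 16) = (o - 5)*(o - 2)*(o^2 + 2*o - 8) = (o - 5)*(o - 2)^2*(o + 4)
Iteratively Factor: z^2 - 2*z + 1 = (z - 1)*(z - 1)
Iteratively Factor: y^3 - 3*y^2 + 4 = (y - 2)*(y^2 - y - 2) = (y - 2)^2*(y + 1)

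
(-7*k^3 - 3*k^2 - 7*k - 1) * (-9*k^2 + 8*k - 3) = 63*k^5 - 29*k^4 + 60*k^3 - 38*k^2 + 13*k + 3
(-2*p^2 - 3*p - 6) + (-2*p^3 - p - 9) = -2*p^3 - 2*p^2 - 4*p - 15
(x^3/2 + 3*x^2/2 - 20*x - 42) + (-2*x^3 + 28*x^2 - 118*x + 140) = -3*x^3/2 + 59*x^2/2 - 138*x + 98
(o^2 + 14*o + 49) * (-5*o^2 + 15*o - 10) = -5*o^4 - 55*o^3 - 45*o^2 + 595*o - 490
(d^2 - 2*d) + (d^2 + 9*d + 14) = 2*d^2 + 7*d + 14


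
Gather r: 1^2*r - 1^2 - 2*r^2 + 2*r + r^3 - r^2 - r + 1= r^3 - 3*r^2 + 2*r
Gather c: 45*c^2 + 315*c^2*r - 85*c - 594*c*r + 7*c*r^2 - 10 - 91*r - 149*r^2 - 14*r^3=c^2*(315*r + 45) + c*(7*r^2 - 594*r - 85) - 14*r^3 - 149*r^2 - 91*r - 10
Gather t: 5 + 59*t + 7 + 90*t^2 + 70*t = 90*t^2 + 129*t + 12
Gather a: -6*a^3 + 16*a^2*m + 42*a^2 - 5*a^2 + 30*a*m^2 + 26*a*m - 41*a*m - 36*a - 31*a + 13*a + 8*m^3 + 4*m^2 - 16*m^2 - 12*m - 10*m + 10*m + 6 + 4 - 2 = -6*a^3 + a^2*(16*m + 37) + a*(30*m^2 - 15*m - 54) + 8*m^3 - 12*m^2 - 12*m + 8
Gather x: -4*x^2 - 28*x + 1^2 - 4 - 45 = -4*x^2 - 28*x - 48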